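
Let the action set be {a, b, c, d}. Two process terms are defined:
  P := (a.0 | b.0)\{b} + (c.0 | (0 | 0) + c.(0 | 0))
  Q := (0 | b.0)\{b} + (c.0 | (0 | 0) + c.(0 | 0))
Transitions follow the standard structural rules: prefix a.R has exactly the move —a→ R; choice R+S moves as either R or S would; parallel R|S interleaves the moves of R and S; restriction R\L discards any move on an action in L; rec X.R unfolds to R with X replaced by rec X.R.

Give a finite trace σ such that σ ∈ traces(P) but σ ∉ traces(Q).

a

LTS(P): 4 reachable states
  s0 = (a.0 | b.0)\{b} + (c.0 | (0 | 0) + c.(0 | 0)) ⊢ =a=> s1, =c=> s2, =c=> s3
  s1 = (0 | b.0)\{b} ⊢ stopped
  s2 = 0 | (0 | 0) ⊢ stopped
  s3 = 0 | 0 ⊢ stopped
LTS(Q): 3 reachable states
  t0 = (0 | b.0)\{b} + (c.0 | (0 | 0) + c.(0 | 0)) ⊢ =c=> t1, =c=> t2
  t1 = 0 | (0 | 0) ⊢ stopped
  t2 = 0 | 0 ⊢ stopped
Trace ⟨a⟩ through P, begin at {s0}:
  [1] a ⇒ {s1}
  — P admits the full trace.
Trace ⟨a⟩ through Q, begin at {t0}:
  [1] a ⇒ ∅ (Q stuck)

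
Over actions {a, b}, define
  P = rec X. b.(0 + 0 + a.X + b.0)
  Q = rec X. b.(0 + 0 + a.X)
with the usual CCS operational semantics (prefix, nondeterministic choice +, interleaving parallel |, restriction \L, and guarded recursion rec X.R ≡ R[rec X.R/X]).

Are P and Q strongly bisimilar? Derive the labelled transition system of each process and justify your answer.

Reachable graph of P (3 states):
  p0 = rec X. b.(0 + 0 + a.X + b.0) ⊢ -b-> p1
  p1 = 0 + 0 + a.(rec X. b.(0 + 0 + a.X + b.0)) + b.0 ⊢ -a-> p0, -b-> p2
  p2 = 0 ⊢ ·
Reachable graph of Q (2 states):
  q0 = rec X. b.(0 + 0 + a.X) ⊢ -b-> q1
  q1 = 0 + 0 + a.(rec X. b.(0 + 0 + a.X)) ⊢ -a-> q0
Coarsest stable partition (strong bisimilarity classes):
  B0 = {p0}
  B1 = {p1}
  B2 = {p2}
  B3 = {q0}
  B4 = {q1}
p0 ∈ B0, q0 ∈ B3 → different blocks

not bisimilar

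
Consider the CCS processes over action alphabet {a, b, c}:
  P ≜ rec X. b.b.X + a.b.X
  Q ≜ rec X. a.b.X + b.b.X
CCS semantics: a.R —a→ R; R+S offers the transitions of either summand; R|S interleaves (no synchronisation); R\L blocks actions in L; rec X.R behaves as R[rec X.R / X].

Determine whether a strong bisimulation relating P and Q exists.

bisimilar

Reachable graph of P (2 states):
  m0 = rec X. b.b.X + a.b.X has moves -a-> m1, -b-> m1
  m1 = b.(rec X. b.b.X + a.b.X) has moves -b-> m0
Reachable graph of Q (2 states):
  n0 = rec X. a.b.X + b.b.X has moves -a-> n1, -b-> n1
  n1 = b.(rec X. a.b.X + b.b.X) has moves -b-> n0
Bisimilarity quotient blocks:
  B0 = {m0, n0}
  B1 = {m1, n1}
m0 ∈ B0, n0 ∈ B0 → same block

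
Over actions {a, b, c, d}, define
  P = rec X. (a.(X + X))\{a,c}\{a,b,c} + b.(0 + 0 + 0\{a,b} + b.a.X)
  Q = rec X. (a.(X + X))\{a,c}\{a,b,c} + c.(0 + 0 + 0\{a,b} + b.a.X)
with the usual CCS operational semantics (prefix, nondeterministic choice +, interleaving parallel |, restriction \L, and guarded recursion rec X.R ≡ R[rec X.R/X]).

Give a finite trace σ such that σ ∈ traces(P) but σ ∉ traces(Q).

Reachable graph of P (3 states):
  p0 = rec X. (a.(X + X))\{a,c}\{a,b,c} + b.(0 + 0 + 0\{a,b} + b.a.X) :: -b-> p1
  p1 = 0 + 0 + 0\{a,b} + b.a.(rec X. (a.(X + X))\{a,c}\{a,b,c} + b.(0 + 0 + 0\{a,b} + b.a.X)) :: -b-> p2
  p2 = a.(rec X. (a.(X + X))\{a,c}\{a,b,c} + b.(0 + 0 + 0\{a,b} + b.a.X)) :: -a-> p0
Reachable graph of Q (3 states):
  q0 = rec X. (a.(X + X))\{a,c}\{a,b,c} + c.(0 + 0 + 0\{a,b} + b.a.X) :: -c-> q1
  q1 = 0 + 0 + 0\{a,b} + b.a.(rec X. (a.(X + X))\{a,c}\{a,b,c} + c.(0 + 0 + 0\{a,b} + b.a.X)) :: -b-> q2
  q2 = a.(rec X. (a.(X + X))\{a,c}\{a,b,c} + c.(0 + 0 + 0\{a,b} + b.a.X)) :: -a-> q0
Executing b from P (initial set {p0}):
  step 1 (b): {p1}
  P completes σ.
Executing b from Q (initial set {q0}):
  step 1 (b): ∅  — Q cannot continue

b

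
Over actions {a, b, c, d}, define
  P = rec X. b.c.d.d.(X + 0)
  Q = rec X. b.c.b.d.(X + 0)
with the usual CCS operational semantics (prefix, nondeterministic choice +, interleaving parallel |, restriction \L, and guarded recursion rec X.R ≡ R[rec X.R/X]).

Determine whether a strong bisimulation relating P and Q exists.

P ≁ Q

P's transition system — 5 states:
  m0 = rec X. b.c.d.d.(X + 0) :: --b--▸ m1
  m1 = c.d.d.((rec X. b.c.d.d.(X + 0)) + 0) :: --c--▸ m2
  m2 = d.d.((rec X. b.c.d.d.(X + 0)) + 0) :: --d--▸ m3
  m3 = d.((rec X. b.c.d.d.(X + 0)) + 0) :: --d--▸ m4
  m4 = (rec X. b.c.d.d.(X + 0)) + 0 :: --b--▸ m1
Q's transition system — 5 states:
  n0 = rec X. b.c.b.d.(X + 0) :: --b--▸ n1
  n1 = c.b.d.((rec X. b.c.b.d.(X + 0)) + 0) :: --c--▸ n2
  n2 = b.d.((rec X. b.c.b.d.(X + 0)) + 0) :: --b--▸ n3
  n3 = d.((rec X. b.c.b.d.(X + 0)) + 0) :: --d--▸ n4
  n4 = (rec X. b.c.b.d.(X + 0)) + 0 :: --b--▸ n1
Bisimilarity quotient blocks:
  B0 = {m0, m4}
  B1 = {m1}
  B2 = {m2}
  B3 = {m3}
  B4 = {n0, n4}
  B5 = {n1}
  B6 = {n2}
  B7 = {n3}
m0 ∈ B0, n0 ∈ B4 → different blocks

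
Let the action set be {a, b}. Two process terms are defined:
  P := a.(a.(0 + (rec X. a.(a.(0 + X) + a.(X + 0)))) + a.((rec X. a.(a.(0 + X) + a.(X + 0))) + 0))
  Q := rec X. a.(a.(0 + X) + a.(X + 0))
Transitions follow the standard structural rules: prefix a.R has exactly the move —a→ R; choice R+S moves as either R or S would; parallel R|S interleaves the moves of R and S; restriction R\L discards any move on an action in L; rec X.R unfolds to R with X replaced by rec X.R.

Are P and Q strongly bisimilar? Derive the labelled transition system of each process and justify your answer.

YES

LTS(P): 4 reachable states
  s0 = a.(a.(0 + (rec X. a.(a.(0 + X) + a.(X + 0)))) + a.((rec X. a.(a.(0 + X) + a.(X + 0))) + 0)) has moves -a-> s1
  s1 = a.(0 + (rec X. a.(a.(0 + X) + a.(X + 0)))) + a.((rec X. a.(a.(0 + X) + a.(X + 0))) + 0) has moves -a-> s2, -a-> s3
  s2 = (rec X. a.(a.(0 + X) + a.(X + 0))) + 0 has moves -a-> s1
  s3 = 0 + (rec X. a.(a.(0 + X) + a.(X + 0))) has moves -a-> s1
LTS(Q): 4 reachable states
  t0 = rec X. a.(a.(0 + X) + a.(X + 0)) has moves -a-> t1
  t1 = a.(0 + (rec X. a.(a.(0 + X) + a.(X + 0)))) + a.((rec X. a.(a.(0 + X) + a.(X + 0))) + 0) has moves -a-> t2, -a-> t3
  t2 = (rec X. a.(a.(0 + X) + a.(X + 0))) + 0 has moves -a-> t1
  t3 = 0 + (rec X. a.(a.(0 + X) + a.(X + 0))) has moves -a-> t1
Partition-refinement fixed point:
  B0 = {s0, s1, s2, s3, t0, t1, t2, t3}
s0 ∈ B0, t0 ∈ B0 → same block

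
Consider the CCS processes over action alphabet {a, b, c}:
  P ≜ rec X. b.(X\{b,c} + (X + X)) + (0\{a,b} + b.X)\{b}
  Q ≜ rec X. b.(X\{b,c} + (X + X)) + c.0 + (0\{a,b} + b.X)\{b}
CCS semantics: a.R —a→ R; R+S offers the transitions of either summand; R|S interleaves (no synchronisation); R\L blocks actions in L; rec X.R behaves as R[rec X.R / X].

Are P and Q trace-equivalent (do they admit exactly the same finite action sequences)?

NO — witness ⟨c⟩

Reachable graph of P (2 states):
  s0 = rec X. b.(X\{b,c} + (X + X)) + (0\{a,b} + b.X)\{b} :: ··b··> s1
  s1 = (rec X. b.(X\{b,c} + (X + X)) + (0\{a,b} + b.X)\{b})\{b,c} + ((rec X. b.(X\{b,c} + (X + X)) + (0\{a,b} + b.X)\{b}) + (rec X. b.(X\{b,c} + (X + X)) + (0\{a,b} + b.X)\{b})) :: ··b··> s1
Reachable graph of Q (3 states):
  t0 = rec X. b.(X\{b,c} + (X + X)) + c.0 + (0\{a,b} + b.X)\{b} :: ··b··> t1, ··c··> t2
  t1 = (rec X. b.(X\{b,c} + (X + X)) + c.0 + (0\{a,b} + b.X)\{b})\{b,c} + ((rec X. b.(X\{b,c} + (X + X)) + c.0 + (0\{a,b} + b.X)\{b}) + (rec X. b.(X\{b,c} + (X + X)) + c.0 + (0\{a,b} + b.X)\{b})) :: ··b··> t1, ··c··> t2
  t2 = 0 :: ·
Executing c from Q (initial set {t0}):
  after c @ step 1: {t2}
  — Q admits the full trace.
Executing c from P (initial set {s0}):
  after c @ step 1: no successor for P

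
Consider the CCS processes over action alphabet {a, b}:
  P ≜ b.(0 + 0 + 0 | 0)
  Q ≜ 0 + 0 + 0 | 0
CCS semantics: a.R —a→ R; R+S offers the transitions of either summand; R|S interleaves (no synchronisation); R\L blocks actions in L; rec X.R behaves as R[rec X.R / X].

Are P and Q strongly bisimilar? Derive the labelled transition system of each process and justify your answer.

not bisimilar

P's transition system — 2 states:
  p0 = b.(0 + 0 + 0 | 0) | —b→ p1
  p1 = 0 + 0 + 0 | 0 | stopped
Q's transition system — 1 states:
  q0 = 0 + 0 + 0 | 0 | stopped
Partition-refinement fixed point:
  B0 = {p0}
  B1 = {p1, q0}
p0 ∈ B0, q0 ∈ B1 → different blocks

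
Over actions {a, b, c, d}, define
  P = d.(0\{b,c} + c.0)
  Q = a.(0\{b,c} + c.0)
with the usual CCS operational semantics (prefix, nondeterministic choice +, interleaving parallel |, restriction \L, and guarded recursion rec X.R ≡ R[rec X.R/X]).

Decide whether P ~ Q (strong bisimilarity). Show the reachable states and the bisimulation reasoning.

P ≁ Q

LTS(P): 3 reachable states
  p0 = d.(0\{b,c} + c.0) | ··d··> p1
  p1 = 0\{b,c} + c.0 | ··c··> p2
  p2 = 0 | deadlocked
LTS(Q): 3 reachable states
  q0 = a.(0\{b,c} + c.0) | ··a··> q1
  q1 = 0\{b,c} + c.0 | ··c··> q2
  q2 = 0 | deadlocked
Bisimilarity quotient blocks:
  B0 = {p0}
  B1 = {p1, q1}
  B2 = {p2, q2}
  B3 = {q0}
p0 ∈ B0, q0 ∈ B3 → different blocks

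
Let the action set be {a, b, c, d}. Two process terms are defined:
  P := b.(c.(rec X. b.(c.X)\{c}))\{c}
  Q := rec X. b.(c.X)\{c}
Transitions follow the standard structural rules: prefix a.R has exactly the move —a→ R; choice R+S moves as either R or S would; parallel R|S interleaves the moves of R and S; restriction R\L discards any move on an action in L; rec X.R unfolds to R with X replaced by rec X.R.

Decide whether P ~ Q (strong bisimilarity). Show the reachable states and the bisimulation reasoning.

P's transition system — 2 states:
  m0 = b.(c.(rec X. b.(c.X)\{c}))\{c} ⊢ --b--▸ m1
  m1 = (c.(rec X. b.(c.X)\{c}))\{c} ⊢ ·
Q's transition system — 2 states:
  n0 = rec X. b.(c.X)\{c} ⊢ --b--▸ n1
  n1 = (c.(rec X. b.(c.X)\{c}))\{c} ⊢ ·
Coarsest stable partition (strong bisimilarity classes):
  B0 = {m0, n0}
  B1 = {m1, n1}
m0 ∈ B0, n0 ∈ B0 → same block

bisimilar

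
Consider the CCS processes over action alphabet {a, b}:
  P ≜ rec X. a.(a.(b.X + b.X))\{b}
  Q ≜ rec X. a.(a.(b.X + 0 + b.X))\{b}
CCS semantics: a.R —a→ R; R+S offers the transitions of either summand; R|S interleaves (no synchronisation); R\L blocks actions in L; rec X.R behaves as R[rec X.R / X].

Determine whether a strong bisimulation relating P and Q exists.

YES

P's transition system — 3 states:
  s0 = rec X. a.(a.(b.X + b.X))\{b} :: —a→ s1
  s1 = (a.(b.(rec X. a.(a.(b.X + b.X))\{b}) + b.(rec X. a.(a.(b.X + b.X))\{b})))\{b} :: —a→ s2
  s2 = (b.(rec X. a.(a.(b.X + b.X))\{b}) + b.(rec X. a.(a.(b.X + b.X))\{b}))\{b} :: (no moves)
Q's transition system — 3 states:
  t0 = rec X. a.(a.(b.X + 0 + b.X))\{b} :: —a→ t1
  t1 = (a.(b.(rec X. a.(a.(b.X + 0 + b.X))\{b}) + 0 + b.(rec X. a.(a.(b.X + 0 + b.X))\{b})))\{b} :: —a→ t2
  t2 = (b.(rec X. a.(a.(b.X + 0 + b.X))\{b}) + 0 + b.(rec X. a.(a.(b.X + 0 + b.X))\{b}))\{b} :: (no moves)
Partition-refinement fixed point:
  B0 = {s0, t0}
  B1 = {s1, t1}
  B2 = {s2, t2}
s0 ∈ B0, t0 ∈ B0 → same block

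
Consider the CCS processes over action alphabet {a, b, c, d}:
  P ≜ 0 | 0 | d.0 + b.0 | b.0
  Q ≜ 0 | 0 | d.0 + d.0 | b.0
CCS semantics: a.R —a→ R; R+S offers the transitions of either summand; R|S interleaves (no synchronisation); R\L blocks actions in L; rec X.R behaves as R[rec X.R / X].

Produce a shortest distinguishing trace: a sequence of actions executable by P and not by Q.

P's transition system — 5 states:
  p0 = 0 | 0 | d.0 + b.0 | b.0 | -b-> p1, -b-> p2, -d-> p3
  p1 = 0 | b.0 | -b-> p4
  p2 = b.0 | 0 | -b-> p4
  p3 = 0 | 0 | 0 | stopped
  p4 = 0 | 0 | stopped
Q's transition system — 5 states:
  q0 = 0 | 0 | d.0 + d.0 | b.0 | -b-> q1, -d-> q2, -d-> q3
  q1 = d.0 | 0 | -d-> q4
  q2 = 0 | 0 | 0 | stopped
  q3 = 0 | b.0 | -b-> q4
  q4 = 0 | 0 | stopped
Trace ⟨bb⟩ through P, begin at {p0}:
  [1] b ⇒ {p1, p2}
  [2] b ⇒ {p4}
  — P admits the full trace.
Trace ⟨bb⟩ through Q, begin at {q0}:
  [1] b ⇒ {q1}
  [2] b ⇒ ∅ (Q stuck)

bb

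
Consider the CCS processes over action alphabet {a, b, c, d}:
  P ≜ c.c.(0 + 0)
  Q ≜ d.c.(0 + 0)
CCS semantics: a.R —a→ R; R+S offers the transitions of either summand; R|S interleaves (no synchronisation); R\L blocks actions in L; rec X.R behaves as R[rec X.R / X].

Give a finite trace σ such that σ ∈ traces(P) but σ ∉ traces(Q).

c

LTS(P): 3 reachable states
  u0 = c.c.(0 + 0) | ··c··> u1
  u1 = c.(0 + 0) | ··c··> u2
  u2 = 0 + 0 | ·
LTS(Q): 3 reachable states
  v0 = d.c.(0 + 0) | ··d··> v1
  v1 = c.(0 + 0) | ··c··> v2
  v2 = 0 + 0 | ·
Trace ⟨c⟩ through P, begin at {u0}:
  [1] c ⇒ {u1}
  P completes σ.
Trace ⟨c⟩ through Q, begin at {v0}:
  [1] c ⇒ no successor for Q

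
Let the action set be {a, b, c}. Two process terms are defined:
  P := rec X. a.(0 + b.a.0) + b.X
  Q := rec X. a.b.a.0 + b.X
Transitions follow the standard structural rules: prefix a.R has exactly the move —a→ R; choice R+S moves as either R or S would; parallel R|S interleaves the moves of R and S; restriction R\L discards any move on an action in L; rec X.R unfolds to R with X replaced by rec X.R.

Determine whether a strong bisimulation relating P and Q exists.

P's transition system — 4 states:
  u0 = rec X. a.(0 + b.a.0) + b.X | -a-> u1, -b-> u0
  u1 = 0 + b.a.0 | -b-> u2
  u2 = a.0 | -a-> u3
  u3 = 0 | stopped
Q's transition system — 4 states:
  v0 = rec X. a.b.a.0 + b.X | -a-> v1, -b-> v0
  v1 = b.a.0 | -b-> v2
  v2 = a.0 | -a-> v3
  v3 = 0 | stopped
Partition-refinement fixed point:
  B0 = {u0, v0}
  B1 = {u1, v1}
  B2 = {u2, v2}
  B3 = {u3, v3}
u0 ∈ B0, v0 ∈ B0 → same block

bisimilar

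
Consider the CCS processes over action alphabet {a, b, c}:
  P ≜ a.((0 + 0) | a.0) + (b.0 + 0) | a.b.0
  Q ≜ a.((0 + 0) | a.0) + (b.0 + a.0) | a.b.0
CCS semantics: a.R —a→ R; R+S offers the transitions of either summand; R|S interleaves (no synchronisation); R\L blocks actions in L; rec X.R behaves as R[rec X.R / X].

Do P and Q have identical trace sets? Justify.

LTS(P): 8 reachable states
  m0 = a.((0 + 0) | a.0) + (b.0 + 0) | a.b.0 | -a-> m1, -a-> m2, -b-> m3
  m1 = (0 + 0) | a.0 | -a-> m4
  m2 = (b.0 + 0) | b.0 | -b-> m5, -b-> m6
  m3 = 0 | a.b.0 | -a-> m6
  m4 = (0 + 0) | 0 | (no moves)
  m5 = (b.0 + 0) | 0 | -b-> m7
  m6 = 0 | b.0 | -b-> m7
  m7 = 0 | 0 | (no moves)
LTS(Q): 8 reachable states
  n0 = a.((0 + 0) | a.0) + (b.0 + a.0) | a.b.0 | -a-> n1, -a-> n2, -a-> n3, -b-> n3
  n1 = (0 + 0) | a.0 | -a-> n4
  n2 = (b.0 + a.0) | b.0 | -a-> n5, -b-> n5, -b-> n6
  n3 = 0 | a.b.0 | -a-> n5
  n4 = (0 + 0) | 0 | (no moves)
  n5 = 0 | b.0 | -b-> n7
  n6 = (b.0 + a.0) | 0 | -a-> n7, -b-> n7
  n7 = 0 | 0 | (no moves)
Trace ⟨aab⟩ through Q, begin at {n0}:
  [1] a ⇒ {n1, n2, n3}
  [2] a ⇒ {n4, n5}
  [3] b ⇒ {n7}
  Q completes σ.
Trace ⟨aab⟩ through P, begin at {m0}:
  [1] a ⇒ {m1, m2}
  [2] a ⇒ {m4}
  [3] b ⇒ ∅ (P stuck)

trace-distinct — witness ⟨aab⟩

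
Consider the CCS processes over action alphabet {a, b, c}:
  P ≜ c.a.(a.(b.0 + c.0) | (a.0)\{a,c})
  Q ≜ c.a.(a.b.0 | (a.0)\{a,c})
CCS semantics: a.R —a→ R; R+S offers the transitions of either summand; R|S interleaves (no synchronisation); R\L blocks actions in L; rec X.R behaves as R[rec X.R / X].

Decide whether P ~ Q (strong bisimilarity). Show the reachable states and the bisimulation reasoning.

P ≁ Q

P's transition system — 5 states:
  s0 = c.a.(a.(b.0 + c.0) | (a.0)\{a,c}) → =c=> s1
  s1 = a.(a.(b.0 + c.0) | (a.0)\{a,c}) → =a=> s2
  s2 = a.(b.0 + c.0) | (a.0)\{a,c} → =a=> s3
  s3 = (b.0 + c.0) | (a.0)\{a,c} → =b=> s4, =c=> s4
  s4 = 0 | (a.0)\{a,c} → (no moves)
Q's transition system — 5 states:
  t0 = c.a.(a.b.0 | (a.0)\{a,c}) → =c=> t1
  t1 = a.(a.b.0 | (a.0)\{a,c}) → =a=> t2
  t2 = a.b.0 | (a.0)\{a,c} → =a=> t3
  t3 = b.0 | (a.0)\{a,c} → =b=> t4
  t4 = 0 | (a.0)\{a,c} → (no moves)
Coarsest stable partition (strong bisimilarity classes):
  B0 = {s0}
  B1 = {s1}
  B2 = {s2}
  B3 = {s3}
  B4 = {s4, t4}
  B5 = {t0}
  B6 = {t1}
  B7 = {t2}
  B8 = {t3}
s0 ∈ B0, t0 ∈ B5 → different blocks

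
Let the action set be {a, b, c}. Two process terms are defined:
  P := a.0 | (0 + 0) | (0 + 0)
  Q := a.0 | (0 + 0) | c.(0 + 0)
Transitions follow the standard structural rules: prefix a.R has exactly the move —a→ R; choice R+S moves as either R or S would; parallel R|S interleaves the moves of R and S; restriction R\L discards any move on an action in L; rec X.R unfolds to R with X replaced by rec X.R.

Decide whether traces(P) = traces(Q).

traces(P) ≠ traces(Q) — witness ⟨c⟩

LTS(P): 2 reachable states
  s0 = a.0 | (0 + 0) | (0 + 0) | ··a··> s1
  s1 = 0 | (0 + 0) | (0 + 0) | stopped
LTS(Q): 4 reachable states
  t0 = a.0 | (0 + 0) | c.(0 + 0) | ··a··> t1, ··c··> t2
  t1 = 0 | (0 + 0) | c.(0 + 0) | ··c··> t3
  t2 = a.0 | (0 + 0) | (0 + 0) | ··a··> t3
  t3 = 0 | (0 + 0) | (0 + 0) | stopped
Trace ⟨c⟩ through Q, begin at {t0}:
  after c @ step 1: {t2}
  ✓ Q
Trace ⟨c⟩ through P, begin at {s0}:
  after c @ step 1: no successor for P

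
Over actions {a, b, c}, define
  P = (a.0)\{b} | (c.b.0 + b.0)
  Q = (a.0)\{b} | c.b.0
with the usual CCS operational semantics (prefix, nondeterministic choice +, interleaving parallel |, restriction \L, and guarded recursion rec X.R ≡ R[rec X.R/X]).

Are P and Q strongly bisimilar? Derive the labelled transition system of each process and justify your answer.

Reachable graph of P (6 states):
  u0 = (a.0)\{b} | (c.b.0 + b.0) → --a--▸ u1, --b--▸ u2, --c--▸ u3
  u1 = 0\{b} | (c.b.0 + b.0) → --b--▸ u4, --c--▸ u5
  u2 = (a.0)\{b} | 0 → --a--▸ u4
  u3 = (a.0)\{b} | b.0 → --a--▸ u5, --b--▸ u2
  u4 = 0\{b} | 0 → (no moves)
  u5 = 0\{b} | b.0 → --b--▸ u4
Reachable graph of Q (6 states):
  v0 = (a.0)\{b} | c.b.0 → --a--▸ v1, --c--▸ v2
  v1 = 0\{b} | c.b.0 → --c--▸ v3
  v2 = (a.0)\{b} | b.0 → --a--▸ v3, --b--▸ v4
  v3 = 0\{b} | b.0 → --b--▸ v5
  v4 = (a.0)\{b} | 0 → --a--▸ v5
  v5 = 0\{b} | 0 → (no moves)
Bisimilarity quotient blocks:
  B0 = {u0}
  B1 = {u1}
  B2 = {u4, v5}
  B3 = {u5, v3}
  B4 = {u2, v4}
  B5 = {u3, v2}
  B6 = {v0}
  B7 = {v1}
u0 ∈ B0, v0 ∈ B6 → different blocks

NO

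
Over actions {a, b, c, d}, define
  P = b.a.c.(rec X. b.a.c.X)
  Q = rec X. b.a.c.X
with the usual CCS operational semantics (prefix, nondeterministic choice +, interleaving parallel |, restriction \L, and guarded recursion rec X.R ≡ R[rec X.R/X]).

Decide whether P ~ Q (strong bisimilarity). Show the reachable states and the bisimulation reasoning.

P's transition system — 4 states:
  p0 = b.a.c.(rec X. b.a.c.X) has moves —b→ p1
  p1 = a.c.(rec X. b.a.c.X) has moves —a→ p2
  p2 = c.(rec X. b.a.c.X) has moves —c→ p3
  p3 = rec X. b.a.c.X has moves —b→ p1
Q's transition system — 3 states:
  q0 = rec X. b.a.c.X has moves —b→ q1
  q1 = a.c.(rec X. b.a.c.X) has moves —a→ q2
  q2 = c.(rec X. b.a.c.X) has moves —c→ q0
Coarsest stable partition (strong bisimilarity classes):
  B0 = {p0, p3, q0}
  B1 = {p1, q1}
  B2 = {p2, q2}
p0 ∈ B0, q0 ∈ B0 → same block

P ~ Q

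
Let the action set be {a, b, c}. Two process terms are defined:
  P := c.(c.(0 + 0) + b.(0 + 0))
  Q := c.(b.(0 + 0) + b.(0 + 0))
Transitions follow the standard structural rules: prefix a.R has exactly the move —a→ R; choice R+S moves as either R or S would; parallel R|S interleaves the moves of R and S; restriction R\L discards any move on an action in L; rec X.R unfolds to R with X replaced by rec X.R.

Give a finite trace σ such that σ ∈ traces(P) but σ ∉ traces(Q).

P's transition system — 3 states:
  u0 = c.(c.(0 + 0) + b.(0 + 0)) ⊢ --c--▸ u1
  u1 = c.(0 + 0) + b.(0 + 0) ⊢ --b--▸ u2, --c--▸ u2
  u2 = 0 + 0 ⊢ stopped
Q's transition system — 3 states:
  v0 = c.(b.(0 + 0) + b.(0 + 0)) ⊢ --c--▸ v1
  v1 = b.(0 + 0) + b.(0 + 0) ⊢ --b--▸ v2
  v2 = 0 + 0 ⊢ stopped
Run σ = ⟨cc⟩ on P: start {u0}
  [1] c ⇒ {u1}
  [2] c ⇒ {u2}
  ✓ P
Run σ = ⟨cc⟩ on Q: start {v0}
  [1] c ⇒ {v1}
  [2] c ⇒ no successor for Q

cc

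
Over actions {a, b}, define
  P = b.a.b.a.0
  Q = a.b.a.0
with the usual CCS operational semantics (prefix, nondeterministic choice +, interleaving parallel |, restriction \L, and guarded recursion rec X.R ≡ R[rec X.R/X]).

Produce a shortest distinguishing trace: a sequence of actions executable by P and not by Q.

b

Reachable graph of P (5 states):
  m0 = b.a.b.a.0 has moves --b--▸ m1
  m1 = a.b.a.0 has moves --a--▸ m2
  m2 = b.a.0 has moves --b--▸ m3
  m3 = a.0 has moves --a--▸ m4
  m4 = 0 has moves ∅
Reachable graph of Q (4 states):
  n0 = a.b.a.0 has moves --a--▸ n1
  n1 = b.a.0 has moves --b--▸ n2
  n2 = a.0 has moves --a--▸ n3
  n3 = 0 has moves ∅
Trace ⟨b⟩ through P, begin at {m0}:
  step 1 (b): {m1}
  P completes σ.
Trace ⟨b⟩ through Q, begin at {n0}:
  step 1 (b): ∅  — Q cannot continue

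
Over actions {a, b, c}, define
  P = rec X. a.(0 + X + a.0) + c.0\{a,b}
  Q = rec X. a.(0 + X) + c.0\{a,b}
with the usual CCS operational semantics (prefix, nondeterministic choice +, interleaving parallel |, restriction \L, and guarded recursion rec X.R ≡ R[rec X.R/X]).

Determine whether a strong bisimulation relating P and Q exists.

not bisimilar

LTS(P): 4 reachable states
  p0 = rec X. a.(0 + X + a.0) + c.0\{a,b} has moves ··a··> p1, ··c··> p2
  p1 = 0 + (rec X. a.(0 + X + a.0) + c.0\{a,b}) + a.0 has moves ··a··> p1, ··a··> p3, ··c··> p2
  p2 = 0\{a,b} has moves (no moves)
  p3 = 0 has moves (no moves)
LTS(Q): 3 reachable states
  q0 = rec X. a.(0 + X) + c.0\{a,b} has moves ··a··> q1, ··c··> q2
  q1 = 0 + (rec X. a.(0 + X) + c.0\{a,b}) has moves ··a··> q1, ··c··> q2
  q2 = 0\{a,b} has moves (no moves)
Bisimilarity quotient blocks:
  B0 = {p0}
  B1 = {p1}
  B2 = {p2, p3, q2}
  B3 = {q0, q1}
p0 ∈ B0, q0 ∈ B3 → different blocks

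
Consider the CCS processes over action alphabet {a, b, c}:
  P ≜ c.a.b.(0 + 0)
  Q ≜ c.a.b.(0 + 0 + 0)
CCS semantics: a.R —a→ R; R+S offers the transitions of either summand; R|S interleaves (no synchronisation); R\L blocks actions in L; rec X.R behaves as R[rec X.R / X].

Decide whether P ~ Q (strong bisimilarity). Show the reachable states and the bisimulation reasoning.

P ~ Q

LTS(P): 4 reachable states
  u0 = c.a.b.(0 + 0) → -c-> u1
  u1 = a.b.(0 + 0) → -a-> u2
  u2 = b.(0 + 0) → -b-> u3
  u3 = 0 + 0 → stopped
LTS(Q): 4 reachable states
  v0 = c.a.b.(0 + 0 + 0) → -c-> v1
  v1 = a.b.(0 + 0 + 0) → -a-> v2
  v2 = b.(0 + 0 + 0) → -b-> v3
  v3 = 0 + 0 + 0 → stopped
Bisimilarity quotient blocks:
  B0 = {u0, v0}
  B1 = {u1, v1}
  B2 = {u2, v2}
  B3 = {u3, v3}
u0 ∈ B0, v0 ∈ B0 → same block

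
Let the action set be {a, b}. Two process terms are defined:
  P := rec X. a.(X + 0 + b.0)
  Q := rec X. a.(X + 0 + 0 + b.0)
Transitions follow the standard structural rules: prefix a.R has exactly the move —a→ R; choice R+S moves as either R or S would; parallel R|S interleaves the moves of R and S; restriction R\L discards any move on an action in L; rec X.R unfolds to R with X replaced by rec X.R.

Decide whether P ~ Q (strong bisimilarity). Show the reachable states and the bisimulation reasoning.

YES

LTS(P): 3 reachable states
  m0 = rec X. a.(X + 0 + b.0) → ··a··> m1
  m1 = (rec X. a.(X + 0 + b.0)) + 0 + b.0 → ··a··> m1, ··b··> m2
  m2 = 0 → (no moves)
LTS(Q): 3 reachable states
  n0 = rec X. a.(X + 0 + 0 + b.0) → ··a··> n1
  n1 = (rec X. a.(X + 0 + 0 + b.0)) + 0 + 0 + b.0 → ··a··> n1, ··b··> n2
  n2 = 0 → (no moves)
Coarsest stable partition (strong bisimilarity classes):
  B0 = {m0, n0}
  B1 = {m1, n1}
  B2 = {m2, n2}
m0 ∈ B0, n0 ∈ B0 → same block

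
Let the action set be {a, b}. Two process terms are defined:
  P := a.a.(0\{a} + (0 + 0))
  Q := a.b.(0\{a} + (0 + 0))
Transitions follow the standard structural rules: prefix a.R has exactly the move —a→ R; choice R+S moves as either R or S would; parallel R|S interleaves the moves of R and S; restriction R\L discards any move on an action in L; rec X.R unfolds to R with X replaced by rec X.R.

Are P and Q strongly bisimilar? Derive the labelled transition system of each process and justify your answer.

NO

P's transition system — 3 states:
  p0 = a.a.(0\{a} + (0 + 0)) | ··a··> p1
  p1 = a.(0\{a} + (0 + 0)) | ··a··> p2
  p2 = 0\{a} + (0 + 0) | ·
Q's transition system — 3 states:
  q0 = a.b.(0\{a} + (0 + 0)) | ··a··> q1
  q1 = b.(0\{a} + (0 + 0)) | ··b··> q2
  q2 = 0\{a} + (0 + 0) | ·
Bisimilarity quotient blocks:
  B0 = {p0}
  B1 = {p1}
  B2 = {p2, q2}
  B3 = {q0}
  B4 = {q1}
p0 ∈ B0, q0 ∈ B3 → different blocks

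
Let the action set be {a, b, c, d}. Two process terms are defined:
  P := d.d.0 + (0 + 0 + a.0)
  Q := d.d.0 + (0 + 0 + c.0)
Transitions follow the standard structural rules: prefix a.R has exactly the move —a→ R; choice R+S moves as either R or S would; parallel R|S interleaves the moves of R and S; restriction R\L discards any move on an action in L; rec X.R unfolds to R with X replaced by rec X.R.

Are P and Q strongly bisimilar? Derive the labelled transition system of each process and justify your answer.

Reachable graph of P (3 states):
  m0 = d.d.0 + (0 + 0 + a.0) :: -a-> m1, -d-> m2
  m1 = 0 :: ∅
  m2 = d.0 :: -d-> m1
Reachable graph of Q (3 states):
  n0 = d.d.0 + (0 + 0 + c.0) :: -c-> n1, -d-> n2
  n1 = 0 :: ∅
  n2 = d.0 :: -d-> n1
Coarsest stable partition (strong bisimilarity classes):
  B0 = {m0}
  B1 = {m1, n1}
  B2 = {m2, n2}
  B3 = {n0}
m0 ∈ B0, n0 ∈ B3 → different blocks

NO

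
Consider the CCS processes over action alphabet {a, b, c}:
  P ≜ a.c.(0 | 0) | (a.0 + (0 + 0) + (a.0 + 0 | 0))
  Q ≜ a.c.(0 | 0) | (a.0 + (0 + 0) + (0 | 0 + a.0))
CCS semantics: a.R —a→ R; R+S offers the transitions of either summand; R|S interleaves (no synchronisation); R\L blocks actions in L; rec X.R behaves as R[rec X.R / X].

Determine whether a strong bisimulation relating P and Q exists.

YES

Reachable graph of P (6 states):
  u0 = a.c.(0 | 0) | (a.0 + (0 + 0) + (a.0 + 0 | 0)) → --a--▸ u1, --a--▸ u2
  u1 = a.c.(0 | 0) | 0 → --a--▸ u3
  u2 = c.(0 | 0) | (a.0 + (0 + 0) + (a.0 + 0 | 0)) → --a--▸ u3, --c--▸ u4
  u3 = c.(0 | 0) | 0 → --c--▸ u5
  u4 = 0 | 0 | (a.0 + (0 + 0) + (a.0 + 0 | 0)) → --a--▸ u5
  u5 = 0 | 0 | 0 → deadlocked
Reachable graph of Q (6 states):
  v0 = a.c.(0 | 0) | (a.0 + (0 + 0) + (0 | 0 + a.0)) → --a--▸ v1, --a--▸ v2
  v1 = a.c.(0 | 0) | 0 → --a--▸ v3
  v2 = c.(0 | 0) | (a.0 + (0 + 0) + (0 | 0 + a.0)) → --a--▸ v3, --c--▸ v4
  v3 = c.(0 | 0) | 0 → --c--▸ v5
  v4 = 0 | 0 | (a.0 + (0 + 0) + (0 | 0 + a.0)) → --a--▸ v5
  v5 = 0 | 0 | 0 → deadlocked
Partition-refinement fixed point:
  B0 = {u0, v0}
  B1 = {u1, v1}
  B2 = {u3, v3}
  B3 = {u5, v5}
  B4 = {u2, v2}
  B5 = {u4, v4}
u0 ∈ B0, v0 ∈ B0 → same block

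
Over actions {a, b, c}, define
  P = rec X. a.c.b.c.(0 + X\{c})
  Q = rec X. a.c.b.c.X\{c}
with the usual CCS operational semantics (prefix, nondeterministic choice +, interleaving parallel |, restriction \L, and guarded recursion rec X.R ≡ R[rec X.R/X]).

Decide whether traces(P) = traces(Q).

Reachable graph of P (6 states):
  m0 = rec X. a.c.b.c.(0 + X\{c}) has moves —a→ m1
  m1 = c.b.c.(0 + (rec X. a.c.b.c.(0 + X\{c}))\{c}) has moves —c→ m2
  m2 = b.c.(0 + (rec X. a.c.b.c.(0 + X\{c}))\{c}) has moves —b→ m3
  m3 = c.(0 + (rec X. a.c.b.c.(0 + X\{c}))\{c}) has moves —c→ m4
  m4 = 0 + (rec X. a.c.b.c.(0 + X\{c}))\{c} has moves —a→ m5
  m5 = (c.b.c.(0 + (rec X. a.c.b.c.(0 + X\{c}))\{c}))\{c} has moves ·
Reachable graph of Q (6 states):
  n0 = rec X. a.c.b.c.X\{c} has moves —a→ n1
  n1 = c.b.c.(rec X. a.c.b.c.X\{c})\{c} has moves —c→ n2
  n2 = b.c.(rec X. a.c.b.c.X\{c})\{c} has moves —b→ n3
  n3 = c.(rec X. a.c.b.c.X\{c})\{c} has moves —c→ n4
  n4 = (rec X. a.c.b.c.X\{c})\{c} has moves —a→ n5
  n5 = (c.b.c.(rec X. a.c.b.c.X\{c})\{c})\{c} has moves ·
Bisimilarity quotient blocks:
  B0 = {m0, n0}
  B1 = {m1, n1}
  B2 = {m2, n2}
  B3 = {m3, n3}
  B4 = {m4, n4}
  B5 = {m5, n5}
m0 ∈ B0, n0 ∈ B0 → same block
Bisimilar ⇒ trace-equivalent.

YES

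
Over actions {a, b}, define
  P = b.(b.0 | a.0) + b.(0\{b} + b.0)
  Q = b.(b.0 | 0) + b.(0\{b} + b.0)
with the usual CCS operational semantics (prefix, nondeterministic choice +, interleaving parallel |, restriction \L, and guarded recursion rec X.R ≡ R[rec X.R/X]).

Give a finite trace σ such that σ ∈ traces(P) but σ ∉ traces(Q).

ba

Reachable graph of P (7 states):
  u0 = b.(b.0 | a.0) + b.(0\{b} + b.0) :: —b→ u1, —b→ u2
  u1 = 0\{b} + b.0 :: —b→ u3
  u2 = b.0 | a.0 :: —a→ u4, —b→ u5
  u3 = 0 :: deadlocked
  u4 = b.0 | 0 :: —b→ u6
  u5 = 0 | a.0 :: —a→ u6
  u6 = 0 | 0 :: deadlocked
Reachable graph of Q (5 states):
  v0 = b.(b.0 | 0) + b.(0\{b} + b.0) :: —b→ v1, —b→ v2
  v1 = 0\{b} + b.0 :: —b→ v3
  v2 = b.0 | 0 :: —b→ v4
  v3 = 0 :: deadlocked
  v4 = 0 | 0 :: deadlocked
Run σ = ⟨ba⟩ on P: start {u0}
  after b @ step 1: {u1, u2}
  after a @ step 2: {u4}
  ✓ P
Run σ = ⟨ba⟩ on Q: start {v0}
  after b @ step 1: {v1, v2}
  after a @ step 2: no successor for Q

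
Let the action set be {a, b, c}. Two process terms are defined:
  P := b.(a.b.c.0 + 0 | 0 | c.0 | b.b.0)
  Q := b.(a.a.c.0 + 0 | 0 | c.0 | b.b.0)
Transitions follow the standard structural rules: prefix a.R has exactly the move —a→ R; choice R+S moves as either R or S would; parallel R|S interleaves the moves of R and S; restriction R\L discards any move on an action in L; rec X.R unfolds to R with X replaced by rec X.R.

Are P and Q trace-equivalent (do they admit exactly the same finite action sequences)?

trace-distinct — witness ⟨bab⟩

P's transition system — 10 states:
  p0 = b.(a.b.c.0 + 0 | 0 | c.0 | b.b.0) has moves =b=> p1
  p1 = a.b.c.0 + 0 | 0 | c.0 | b.b.0 has moves =a=> p2, =b=> p3, =c=> p4
  p2 = b.c.0 has moves =b=> p5
  p3 = 0 | 0 | c.0 | b.0 has moves =b=> p6, =c=> p7
  p4 = 0 | 0 | 0 | b.b.0 has moves =b=> p7
  p5 = c.0 has moves =c=> p8
  p6 = 0 | 0 | c.0 | 0 has moves =c=> p9
  p7 = 0 | 0 | 0 | b.0 has moves =b=> p9
  p8 = 0 has moves ∅
  p9 = 0 | 0 | 0 | 0 has moves ∅
Q's transition system — 10 states:
  q0 = b.(a.a.c.0 + 0 | 0 | c.0 | b.b.0) has moves =b=> q1
  q1 = a.a.c.0 + 0 | 0 | c.0 | b.b.0 has moves =a=> q2, =b=> q3, =c=> q4
  q2 = a.c.0 has moves =a=> q5
  q3 = 0 | 0 | c.0 | b.0 has moves =b=> q6, =c=> q7
  q4 = 0 | 0 | 0 | b.b.0 has moves =b=> q7
  q5 = c.0 has moves =c=> q8
  q6 = 0 | 0 | c.0 | 0 has moves =c=> q9
  q7 = 0 | 0 | 0 | b.0 has moves =b=> q9
  q8 = 0 has moves ∅
  q9 = 0 | 0 | 0 | 0 has moves ∅
Run σ = ⟨bab⟩ on P: start {p0}
  after b @ step 1: {p1}
  after a @ step 2: {p2}
  after b @ step 3: {p5}
  — P admits the full trace.
Run σ = ⟨bab⟩ on Q: start {q0}
  after b @ step 1: {q1}
  after a @ step 2: {q2}
  after b @ step 3: no successor for Q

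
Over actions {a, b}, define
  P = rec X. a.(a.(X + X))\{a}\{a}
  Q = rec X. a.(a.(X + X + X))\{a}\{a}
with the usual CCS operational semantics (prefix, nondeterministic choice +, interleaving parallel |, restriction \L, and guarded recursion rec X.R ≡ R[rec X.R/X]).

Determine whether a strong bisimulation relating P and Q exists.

P ~ Q

P's transition system — 2 states:
  m0 = rec X. a.(a.(X + X))\{a}\{a} :: =a=> m1
  m1 = (a.((rec X. a.(a.(X + X))\{a}\{a}) + (rec X. a.(a.(X + X))\{a}\{a})))\{a}\{a} :: deadlocked
Q's transition system — 2 states:
  n0 = rec X. a.(a.(X + X + X))\{a}\{a} :: =a=> n1
  n1 = (a.((rec X. a.(a.(X + X + X))\{a}\{a}) + (rec X. a.(a.(X + X + X))\{a}\{a}) + (rec X. a.(a.(X + X + X))\{a}\{a})))\{a}\{a} :: deadlocked
Coarsest stable partition (strong bisimilarity classes):
  B0 = {m0, n0}
  B1 = {m1, n1}
m0 ∈ B0, n0 ∈ B0 → same block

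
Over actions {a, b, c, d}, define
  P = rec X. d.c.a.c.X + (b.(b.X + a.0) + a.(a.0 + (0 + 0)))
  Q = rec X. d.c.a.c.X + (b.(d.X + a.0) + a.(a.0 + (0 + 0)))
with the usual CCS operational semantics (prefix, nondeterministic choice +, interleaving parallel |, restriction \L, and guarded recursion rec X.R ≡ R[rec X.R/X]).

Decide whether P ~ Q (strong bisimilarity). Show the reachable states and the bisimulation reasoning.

not bisimilar

LTS(P): 7 reachable states
  u0 = rec X. d.c.a.c.X + (b.(b.X + a.0) + a.(a.0 + (0 + 0))) :: --a--▸ u1, --b--▸ u2, --d--▸ u3
  u1 = a.0 + (0 + 0) :: --a--▸ u4
  u2 = b.(rec X. d.c.a.c.X + (b.(b.X + a.0) + a.(a.0 + (0 + 0)))) + a.0 :: --a--▸ u4, --b--▸ u0
  u3 = c.a.c.(rec X. d.c.a.c.X + (b.(b.X + a.0) + a.(a.0 + (0 + 0)))) :: --c--▸ u5
  u4 = 0 :: ∅
  u5 = a.c.(rec X. d.c.a.c.X + (b.(b.X + a.0) + a.(a.0 + (0 + 0)))) :: --a--▸ u6
  u6 = c.(rec X. d.c.a.c.X + (b.(b.X + a.0) + a.(a.0 + (0 + 0)))) :: --c--▸ u0
LTS(Q): 7 reachable states
  v0 = rec X. d.c.a.c.X + (b.(d.X + a.0) + a.(a.0 + (0 + 0))) :: --a--▸ v1, --b--▸ v2, --d--▸ v3
  v1 = a.0 + (0 + 0) :: --a--▸ v4
  v2 = d.(rec X. d.c.a.c.X + (b.(d.X + a.0) + a.(a.0 + (0 + 0)))) + a.0 :: --a--▸ v4, --d--▸ v0
  v3 = c.a.c.(rec X. d.c.a.c.X + (b.(d.X + a.0) + a.(a.0 + (0 + 0)))) :: --c--▸ v5
  v4 = 0 :: ∅
  v5 = a.c.(rec X. d.c.a.c.X + (b.(d.X + a.0) + a.(a.0 + (0 + 0)))) :: --a--▸ v6
  v6 = c.(rec X. d.c.a.c.X + (b.(d.X + a.0) + a.(a.0 + (0 + 0)))) :: --c--▸ v0
Bisimilarity quotient blocks:
  B0 = {u0}
  B1 = {u1, v1}
  B2 = {u4, v4}
  B3 = {u2}
  B4 = {u3}
  B5 = {u5}
  B6 = {u6}
  B7 = {v0}
  B8 = {v2}
  B9 = {v3}
  B10 = {v5}
  B11 = {v6}
u0 ∈ B0, v0 ∈ B7 → different blocks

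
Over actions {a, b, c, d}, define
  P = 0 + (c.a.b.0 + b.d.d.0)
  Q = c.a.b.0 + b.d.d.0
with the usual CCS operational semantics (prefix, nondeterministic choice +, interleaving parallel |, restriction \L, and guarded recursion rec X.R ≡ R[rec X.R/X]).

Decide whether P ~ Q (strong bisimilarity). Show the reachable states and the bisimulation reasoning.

LTS(P): 6 reachable states
  p0 = 0 + (c.a.b.0 + b.d.d.0) has moves -b-> p1, -c-> p2
  p1 = d.d.0 has moves -d-> p3
  p2 = a.b.0 has moves -a-> p4
  p3 = d.0 has moves -d-> p5
  p4 = b.0 has moves -b-> p5
  p5 = 0 has moves deadlocked
LTS(Q): 6 reachable states
  q0 = c.a.b.0 + b.d.d.0 has moves -b-> q1, -c-> q2
  q1 = d.d.0 has moves -d-> q3
  q2 = a.b.0 has moves -a-> q4
  q3 = d.0 has moves -d-> q5
  q4 = b.0 has moves -b-> q5
  q5 = 0 has moves deadlocked
Partition-refinement fixed point:
  B0 = {p0, q0}
  B1 = {p1, q1}
  B2 = {p3, q3}
  B3 = {p5, q5}
  B4 = {p2, q2}
  B5 = {p4, q4}
p0 ∈ B0, q0 ∈ B0 → same block

YES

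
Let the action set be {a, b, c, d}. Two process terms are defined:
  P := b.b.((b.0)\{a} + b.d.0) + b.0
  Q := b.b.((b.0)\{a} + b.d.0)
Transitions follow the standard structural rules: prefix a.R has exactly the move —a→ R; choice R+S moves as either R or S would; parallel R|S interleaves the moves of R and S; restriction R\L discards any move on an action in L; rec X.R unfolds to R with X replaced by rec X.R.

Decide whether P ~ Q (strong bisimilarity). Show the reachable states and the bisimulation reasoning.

not bisimilar

LTS(P): 6 reachable states
  m0 = b.b.((b.0)\{a} + b.d.0) + b.0 | =b=> m1, =b=> m2
  m1 = 0 | stopped
  m2 = b.((b.0)\{a} + b.d.0) | =b=> m3
  m3 = (b.0)\{a} + b.d.0 | =b=> m4, =b=> m5
  m4 = 0\{a} | stopped
  m5 = d.0 | =d=> m1
LTS(Q): 6 reachable states
  n0 = b.b.((b.0)\{a} + b.d.0) | =b=> n1
  n1 = b.((b.0)\{a} + b.d.0) | =b=> n2
  n2 = (b.0)\{a} + b.d.0 | =b=> n3, =b=> n4
  n3 = 0\{a} | stopped
  n4 = d.0 | =d=> n5
  n5 = 0 | stopped
Partition-refinement fixed point:
  B0 = {m0}
  B1 = {m2, n1}
  B2 = {m3, n2}
  B3 = {m1, m4, n3, n5}
  B4 = {m5, n4}
  B5 = {n0}
m0 ∈ B0, n0 ∈ B5 → different blocks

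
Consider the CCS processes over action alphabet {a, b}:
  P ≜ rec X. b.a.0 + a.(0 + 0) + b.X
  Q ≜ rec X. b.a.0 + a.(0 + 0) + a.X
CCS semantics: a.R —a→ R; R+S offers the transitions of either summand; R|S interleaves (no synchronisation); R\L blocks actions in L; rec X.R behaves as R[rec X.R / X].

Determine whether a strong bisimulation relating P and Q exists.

NO

LTS(P): 4 reachable states
  p0 = rec X. b.a.0 + a.(0 + 0) + b.X | =a=> p1, =b=> p0, =b=> p2
  p1 = 0 + 0 | (no moves)
  p2 = a.0 | =a=> p3
  p3 = 0 | (no moves)
LTS(Q): 4 reachable states
  q0 = rec X. b.a.0 + a.(0 + 0) + a.X | =a=> q0, =a=> q1, =b=> q2
  q1 = 0 + 0 | (no moves)
  q2 = a.0 | =a=> q3
  q3 = 0 | (no moves)
Partition-refinement fixed point:
  B0 = {p0}
  B1 = {p1, p3, q1, q3}
  B2 = {p2, q2}
  B3 = {q0}
p0 ∈ B0, q0 ∈ B3 → different blocks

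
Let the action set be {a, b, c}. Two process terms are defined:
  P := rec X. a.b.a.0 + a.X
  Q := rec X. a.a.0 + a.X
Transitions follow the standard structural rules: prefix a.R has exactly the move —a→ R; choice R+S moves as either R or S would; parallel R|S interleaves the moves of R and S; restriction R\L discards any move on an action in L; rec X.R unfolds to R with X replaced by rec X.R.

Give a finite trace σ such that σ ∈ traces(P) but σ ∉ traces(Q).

ab

P's transition system — 4 states:
  u0 = rec X. a.b.a.0 + a.X :: -a-> u0, -a-> u1
  u1 = b.a.0 :: -b-> u2
  u2 = a.0 :: -a-> u3
  u3 = 0 :: deadlocked
Q's transition system — 3 states:
  v0 = rec X. a.a.0 + a.X :: -a-> v0, -a-> v1
  v1 = a.0 :: -a-> v2
  v2 = 0 :: deadlocked
Executing ab from P (initial set {u0}):
  step 1 (a): {u0, u1}
  step 2 (b): {u2}
  ✓ P
Executing ab from Q (initial set {v0}):
  step 1 (a): {v0, v1}
  step 2 (b): ∅ (Q stuck)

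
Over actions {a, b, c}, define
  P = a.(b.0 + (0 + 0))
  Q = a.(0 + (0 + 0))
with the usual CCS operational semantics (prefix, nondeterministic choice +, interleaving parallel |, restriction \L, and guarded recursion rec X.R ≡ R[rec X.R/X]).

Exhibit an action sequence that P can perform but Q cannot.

ab

Reachable graph of P (3 states):
  u0 = a.(b.0 + (0 + 0)) has moves -a-> u1
  u1 = b.0 + (0 + 0) has moves -b-> u2
  u2 = 0 has moves ∅
Reachable graph of Q (2 states):
  v0 = a.(0 + (0 + 0)) has moves -a-> v1
  v1 = 0 + (0 + 0) has moves ∅
Run σ = ⟨ab⟩ on P: start {u0}
  step 1 (a): {u1}
  step 2 (b): {u2}
  — P admits the full trace.
Run σ = ⟨ab⟩ on Q: start {v0}
  step 1 (a): {v1}
  step 2 (b): no successor for Q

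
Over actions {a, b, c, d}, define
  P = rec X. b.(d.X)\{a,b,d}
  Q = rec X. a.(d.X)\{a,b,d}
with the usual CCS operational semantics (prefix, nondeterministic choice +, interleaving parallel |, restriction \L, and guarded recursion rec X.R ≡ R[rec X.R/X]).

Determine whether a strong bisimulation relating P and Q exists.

Reachable graph of P (2 states):
  m0 = rec X. b.(d.X)\{a,b,d} :: -b-> m1
  m1 = (d.(rec X. b.(d.X)\{a,b,d}))\{a,b,d} :: ·
Reachable graph of Q (2 states):
  n0 = rec X. a.(d.X)\{a,b,d} :: -a-> n1
  n1 = (d.(rec X. a.(d.X)\{a,b,d}))\{a,b,d} :: ·
Partition-refinement fixed point:
  B0 = {m0}
  B1 = {m1, n1}
  B2 = {n0}
m0 ∈ B0, n0 ∈ B2 → different blocks

NO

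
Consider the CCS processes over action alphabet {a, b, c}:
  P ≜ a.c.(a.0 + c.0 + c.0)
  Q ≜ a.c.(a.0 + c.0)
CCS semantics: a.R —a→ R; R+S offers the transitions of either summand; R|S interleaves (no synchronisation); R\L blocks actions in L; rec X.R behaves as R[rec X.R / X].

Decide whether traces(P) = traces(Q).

trace-equivalent

LTS(P): 4 reachable states
  m0 = a.c.(a.0 + c.0 + c.0) ⊢ -a-> m1
  m1 = c.(a.0 + c.0 + c.0) ⊢ -c-> m2
  m2 = a.0 + c.0 + c.0 ⊢ -a-> m3, -c-> m3
  m3 = 0 ⊢ stopped
LTS(Q): 4 reachable states
  n0 = a.c.(a.0 + c.0) ⊢ -a-> n1
  n1 = c.(a.0 + c.0) ⊢ -c-> n2
  n2 = a.0 + c.0 ⊢ -a-> n3, -c-> n3
  n3 = 0 ⊢ stopped
Partition-refinement fixed point:
  B0 = {m0, n0}
  B1 = {m1, n1}
  B2 = {m2, n2}
  B3 = {m3, n3}
m0 ∈ B0, n0 ∈ B0 → same block
Bisimilar ⇒ trace-equivalent.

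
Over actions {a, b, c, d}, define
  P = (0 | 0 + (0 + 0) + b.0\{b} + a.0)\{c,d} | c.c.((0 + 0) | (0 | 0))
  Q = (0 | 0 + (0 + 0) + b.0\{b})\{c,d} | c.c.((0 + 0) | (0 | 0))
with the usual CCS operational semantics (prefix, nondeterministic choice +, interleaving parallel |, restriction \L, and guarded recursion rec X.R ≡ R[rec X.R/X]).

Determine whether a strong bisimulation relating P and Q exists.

P ≁ Q

Reachable graph of P (9 states):
  p0 = (0 | 0 + (0 + 0) + b.0\{b} + a.0)\{c,d} | c.c.((0 + 0) | (0 | 0)) has moves --a--▸ p1, --b--▸ p2, --c--▸ p3
  p1 = 0\{c,d} | c.c.((0 + 0) | (0 | 0)) has moves --c--▸ p4
  p2 = 0\{b}\{c,d} | c.c.((0 + 0) | (0 | 0)) has moves --c--▸ p5
  p3 = (0 | 0 + (0 + 0) + b.0\{b} + a.0)\{c,d} | c.((0 + 0) | (0 | 0)) has moves --a--▸ p4, --b--▸ p5, --c--▸ p6
  p4 = 0\{c,d} | c.((0 + 0) | (0 | 0)) has moves --c--▸ p7
  p5 = 0\{b}\{c,d} | c.((0 + 0) | (0 | 0)) has moves --c--▸ p8
  p6 = (0 | 0 + (0 + 0) + b.0\{b} + a.0)\{c,d} | ((0 + 0) | (0 | 0)) has moves --a--▸ p7, --b--▸ p8
  p7 = 0\{c,d} | ((0 + 0) | (0 | 0)) has moves stopped
  p8 = 0\{b}\{c,d} | ((0 + 0) | (0 | 0)) has moves stopped
Reachable graph of Q (6 states):
  q0 = (0 | 0 + (0 + 0) + b.0\{b})\{c,d} | c.c.((0 + 0) | (0 | 0)) has moves --b--▸ q1, --c--▸ q2
  q1 = 0\{b}\{c,d} | c.c.((0 + 0) | (0 | 0)) has moves --c--▸ q3
  q2 = (0 | 0 + (0 + 0) + b.0\{b})\{c,d} | c.((0 + 0) | (0 | 0)) has moves --b--▸ q3, --c--▸ q4
  q3 = 0\{b}\{c,d} | c.((0 + 0) | (0 | 0)) has moves --c--▸ q5
  q4 = (0 | 0 + (0 + 0) + b.0\{b})\{c,d} | ((0 + 0) | (0 | 0)) has moves --b--▸ q5
  q5 = 0\{b}\{c,d} | ((0 + 0) | (0 | 0)) has moves stopped
Coarsest stable partition (strong bisimilarity classes):
  B0 = {p0}
  B1 = {p1, p2, q1}
  B2 = {p4, p5, q3}
  B3 = {p7, p8, q5}
  B4 = {p3}
  B5 = {p6}
  B6 = {q0}
  B7 = {q2}
  B8 = {q4}
p0 ∈ B0, q0 ∈ B6 → different blocks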